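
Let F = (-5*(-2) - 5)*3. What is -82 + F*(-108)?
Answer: -1702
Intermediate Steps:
F = 15 (F = (10 - 5)*3 = 5*3 = 15)
-82 + F*(-108) = -82 + 15*(-108) = -82 - 1620 = -1702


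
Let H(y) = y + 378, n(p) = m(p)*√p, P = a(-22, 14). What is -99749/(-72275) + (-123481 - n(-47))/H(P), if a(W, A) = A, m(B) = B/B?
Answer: -181336483/578200 - I*√47/392 ≈ -313.62 - 0.017489*I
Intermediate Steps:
m(B) = 1
P = 14
n(p) = √p (n(p) = 1*√p = √p)
H(y) = 378 + y
-99749/(-72275) + (-123481 - n(-47))/H(P) = -99749/(-72275) + (-123481 - √(-47))/(378 + 14) = -99749*(-1/72275) + (-123481 - I*√47)/392 = 99749/72275 + (-123481 - I*√47)*(1/392) = 99749/72275 + (-123481/392 - I*√47/392) = -181336483/578200 - I*√47/392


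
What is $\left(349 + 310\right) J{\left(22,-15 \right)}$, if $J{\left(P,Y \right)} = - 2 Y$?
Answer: $19770$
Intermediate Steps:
$\left(349 + 310\right) J{\left(22,-15 \right)} = \left(349 + 310\right) \left(\left(-2\right) \left(-15\right)\right) = 659 \cdot 30 = 19770$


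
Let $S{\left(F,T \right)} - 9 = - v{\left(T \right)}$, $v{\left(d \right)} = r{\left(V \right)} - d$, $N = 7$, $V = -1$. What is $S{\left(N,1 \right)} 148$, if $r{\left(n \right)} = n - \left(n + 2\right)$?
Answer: $1776$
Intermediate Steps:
$r{\left(n \right)} = -2$ ($r{\left(n \right)} = n - \left(2 + n\right) = -2$)
$v{\left(d \right)} = -2 - d$
$S{\left(F,T \right)} = 11 + T$ ($S{\left(F,T \right)} = 9 - \left(-2 - T\right) = 9 + \left(2 + T\right) = 11 + T$)
$S{\left(N,1 \right)} 148 = \left(11 + 1\right) 148 = 12 \cdot 148 = 1776$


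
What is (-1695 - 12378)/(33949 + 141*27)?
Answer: -14073/37756 ≈ -0.37274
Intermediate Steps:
(-1695 - 12378)/(33949 + 141*27) = -14073/(33949 + 3807) = -14073/37756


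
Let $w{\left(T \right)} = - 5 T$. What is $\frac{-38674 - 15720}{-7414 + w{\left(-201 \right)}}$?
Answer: $\frac{54394}{6409} \approx 8.4871$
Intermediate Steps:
$\frac{-38674 - 15720}{-7414 + w{\left(-201 \right)}} = \frac{-38674 - 15720}{-7414 - -1005} = - \frac{54394}{-7414 + 1005} = - \frac{54394}{-6409} = \left(-54394\right) \left(- \frac{1}{6409}\right) = \frac{54394}{6409}$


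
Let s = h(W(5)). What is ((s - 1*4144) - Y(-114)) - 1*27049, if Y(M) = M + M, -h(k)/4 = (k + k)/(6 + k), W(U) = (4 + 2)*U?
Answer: -92915/3 ≈ -30972.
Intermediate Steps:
W(U) = 6*U
h(k) = -8*k/(6 + k) (h(k) = -4*(k + k)/(6 + k) = -4*2*k/(6 + k) = -8*k/(6 + k))
s = -20/3 (s = -8*6*5/(6 + 6*5) = -8*30/(6 + 30) = -8*30/36 = -8*30*1/36 = -20/3 ≈ -6.6667)
Y(M) = 2*M
((s - 1*4144) - Y(-114)) - 1*27049 = ((-20/3 - 1*4144) - 2*(-114)) - 1*27049 = ((-20/3 - 4144) - 1*(-228)) - 27049 = (-12452/3 + 228) - 27049 = -11768/3 - 27049 = -92915/3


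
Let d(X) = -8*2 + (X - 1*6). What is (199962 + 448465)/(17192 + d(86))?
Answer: 648427/17256 ≈ 37.577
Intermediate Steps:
d(X) = -22 + X (d(X) = -16 + (X - 6) = -16 + (-6 + X) = -22 + X)
(199962 + 448465)/(17192 + d(86)) = (199962 + 448465)/(17192 + (-22 + 86)) = 648427/(17192 + 64) = 648427/17256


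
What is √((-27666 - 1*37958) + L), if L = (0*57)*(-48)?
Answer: 2*I*√16406 ≈ 256.17*I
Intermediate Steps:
L = 0 (L = 0*(-48) = 0)
√((-27666 - 1*37958) + L) = √((-27666 - 1*37958) + 0) = √((-27666 - 37958) + 0) = √(-65624 + 0) = √(-65624) = 2*I*√16406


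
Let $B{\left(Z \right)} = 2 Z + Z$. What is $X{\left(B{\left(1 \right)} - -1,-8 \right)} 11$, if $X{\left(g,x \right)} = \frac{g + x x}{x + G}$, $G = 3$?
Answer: $- \frac{748}{5} \approx -149.6$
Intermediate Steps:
$B{\left(Z \right)} = 3 Z$
$X{\left(g,x \right)} = \frac{g + x^{2}}{3 + x}$ ($X{\left(g,x \right)} = \frac{g + x x}{x + 3} = \frac{g + x^{2}}{3 + x}$)
$X{\left(B{\left(1 \right)} - -1,-8 \right)} 11 = \frac{\left(3 \cdot 1 - -1\right) + \left(-8\right)^{2}}{3 - 8} \cdot 11 = \frac{\left(3 + 1\right) + 64}{-5} \cdot 11 = - \frac{4 + 64}{5} \cdot 11 = \left(- \frac{1}{5}\right) 68 \cdot 11 = \left(- \frac{68}{5}\right) 11 = - \frac{748}{5}$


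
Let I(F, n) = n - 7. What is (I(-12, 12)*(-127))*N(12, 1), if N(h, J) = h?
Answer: -7620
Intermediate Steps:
I(F, n) = -7 + n
(I(-12, 12)*(-127))*N(12, 1) = ((-7 + 12)*(-127))*12 = (5*(-127))*12 = -635*12 = -7620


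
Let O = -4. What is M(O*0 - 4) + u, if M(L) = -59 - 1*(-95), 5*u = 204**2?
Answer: 41796/5 ≈ 8359.2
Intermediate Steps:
u = 41616/5 (u = (1/5)*204**2 = (1/5)*41616 = 41616/5 ≈ 8323.2)
M(L) = 36 (M(L) = -59 + 95 = 36)
M(O*0 - 4) + u = 36 + 41616/5 = 41796/5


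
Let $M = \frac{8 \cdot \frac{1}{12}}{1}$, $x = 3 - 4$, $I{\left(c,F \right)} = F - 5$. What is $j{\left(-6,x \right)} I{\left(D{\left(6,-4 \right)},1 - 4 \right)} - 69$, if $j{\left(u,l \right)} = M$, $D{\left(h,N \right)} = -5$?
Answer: $- \frac{223}{3} \approx -74.333$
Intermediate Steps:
$I{\left(c,F \right)} = -5 + F$ ($I{\left(c,F \right)} = F - 5 = -5 + F$)
$x = -1$ ($x = 3 - 4 = -1$)
$M = \frac{2}{3}$ ($M = 8 \cdot \frac{1}{12} \cdot 1 = \frac{2}{3} \cdot 1 = \frac{2}{3} \approx 0.66667$)
$j{\left(u,l \right)} = \frac{2}{3}$
$j{\left(-6,x \right)} I{\left(D{\left(6,-4 \right)},1 - 4 \right)} - 69 = \frac{2 \left(-5 + \left(1 - 4\right)\right)}{3} - 69 = \frac{2 \left(-5 - 3\right)}{3} - 69 = \frac{2}{3} \left(-8\right) - 69 = - \frac{16}{3} - 69 = - \frac{223}{3}$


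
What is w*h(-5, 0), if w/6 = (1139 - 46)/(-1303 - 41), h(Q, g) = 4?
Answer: -1093/56 ≈ -19.518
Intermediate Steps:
w = -1093/224 (w = 6*((1139 - 46)/(-1303 - 41)) = 6*(1093/(-1344)) = 6*(1093*(-1/1344)) = 6*(-1093/1344) = -1093/224 ≈ -4.8795)
w*h(-5, 0) = -1093/224*4 = -1093/56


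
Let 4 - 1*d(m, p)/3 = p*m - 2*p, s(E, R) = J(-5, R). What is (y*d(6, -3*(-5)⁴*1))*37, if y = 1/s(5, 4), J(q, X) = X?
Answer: 208236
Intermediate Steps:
s(E, R) = R
d(m, p) = 12 + 6*p - 3*m*p (d(m, p) = 12 - 3*(p*m - 2*p) = 12 - 3*(m*p - 2*p) = 12 - 3*(-2*p + m*p) = 12 + (6*p - 3*m*p) = 12 + 6*p - 3*m*p)
y = ¼ (y = 1/4 = ¼ ≈ 0.25000)
(y*d(6, -3*(-5)⁴*1))*37 = ((12 + 6*(-3*(-5)⁴*1) - 3*6*-3*(-5)⁴*1)/4)*37 = ((12 + 6*(-3*625*1) - 3*6*-3*625*1)/4)*37 = ((12 + 6*(-1875*1) - 3*6*(-1875*1))/4)*37 = ((12 + 6*(-1875) - 3*6*(-1875))/4)*37 = ((12 - 11250 + 33750)/4)*37 = ((¼)*22512)*37 = 5628*37 = 208236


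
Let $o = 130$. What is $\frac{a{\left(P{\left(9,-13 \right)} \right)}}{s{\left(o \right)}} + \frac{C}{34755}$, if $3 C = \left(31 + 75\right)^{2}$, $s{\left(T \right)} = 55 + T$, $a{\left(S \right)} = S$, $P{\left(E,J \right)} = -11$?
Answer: $\frac{186349}{3857805} \approx 0.048304$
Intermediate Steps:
$C = \frac{11236}{3}$ ($C = \frac{\left(31 + 75\right)^{2}}{3} = \frac{106^{2}}{3} = \frac{1}{3} \cdot 11236 = \frac{11236}{3} \approx 3745.3$)
$\frac{a{\left(P{\left(9,-13 \right)} \right)}}{s{\left(o \right)}} + \frac{C}{34755} = - \frac{11}{55 + 130} + \frac{11236}{3 \cdot 34755} = - \frac{11}{185} + \frac{11236}{3} \cdot \frac{1}{34755} = \left(-11\right) \frac{1}{185} + \frac{11236}{104265} = - \frac{11}{185} + \frac{11236}{104265} = \frac{186349}{3857805}$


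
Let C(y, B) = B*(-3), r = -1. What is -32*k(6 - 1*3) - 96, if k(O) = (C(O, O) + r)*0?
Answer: -96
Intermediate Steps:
C(y, B) = -3*B
k(O) = 0 (k(O) = (-3*O - 1)*0 = (-1 - 3*O)*0 = 0)
-32*k(6 - 1*3) - 96 = -32*0 - 96 = 0 - 96 = -96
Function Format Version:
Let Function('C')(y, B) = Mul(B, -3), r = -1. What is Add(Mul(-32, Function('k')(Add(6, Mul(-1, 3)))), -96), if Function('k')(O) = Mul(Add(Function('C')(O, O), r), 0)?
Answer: -96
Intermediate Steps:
Function('C')(y, B) = Mul(-3, B)
Function('k')(O) = 0 (Function('k')(O) = Mul(Add(Mul(-3, O), -1), 0) = Mul(Add(-1, Mul(-3, O)), 0) = 0)
Add(Mul(-32, Function('k')(Add(6, Mul(-1, 3)))), -96) = Add(Mul(-32, 0), -96) = Add(0, -96) = -96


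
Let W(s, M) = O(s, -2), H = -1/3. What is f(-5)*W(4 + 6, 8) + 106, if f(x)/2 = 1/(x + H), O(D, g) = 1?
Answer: 845/8 ≈ 105.63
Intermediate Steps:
H = -1/3 (H = -1*1/3 = -1/3 ≈ -0.33333)
W(s, M) = 1
f(x) = 2/(-1/3 + x) (f(x) = 2/(x - 1/3) = 2/(-1/3 + x))
f(-5)*W(4 + 6, 8) + 106 = (6/(-1 + 3*(-5)))*1 + 106 = (6/(-1 - 15))*1 + 106 = (6/(-16))*1 + 106 = (6*(-1/16))*1 + 106 = -3/8*1 + 106 = -3/8 + 106 = 845/8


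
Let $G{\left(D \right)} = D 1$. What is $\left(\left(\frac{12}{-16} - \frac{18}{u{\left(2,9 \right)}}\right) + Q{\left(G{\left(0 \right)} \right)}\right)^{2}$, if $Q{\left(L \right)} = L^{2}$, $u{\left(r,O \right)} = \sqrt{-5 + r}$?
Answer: $- \frac{1719}{16} - 9 i \sqrt{3} \approx -107.44 - 15.588 i$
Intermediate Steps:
$G{\left(D \right)} = D$
$\left(\left(\frac{12}{-16} - \frac{18}{u{\left(2,9 \right)}}\right) + Q{\left(G{\left(0 \right)} \right)}\right)^{2} = \left(\left(\frac{12}{-16} - \frac{18}{\sqrt{-5 + 2}}\right) + 0^{2}\right)^{2} = \left(\left(12 \left(- \frac{1}{16}\right) - \frac{18}{\sqrt{-3}}\right) + 0\right)^{2} = \left(\left(- \frac{3}{4} - \frac{18}{i \sqrt{3}}\right) + 0\right)^{2} = \left(\left(- \frac{3}{4} - 18 \left(- \frac{i \sqrt{3}}{3}\right)\right) + 0\right)^{2} = \left(\left(- \frac{3}{4} + 6 i \sqrt{3}\right) + 0\right)^{2} = \left(- \frac{3}{4} + 6 i \sqrt{3}\right)^{2}$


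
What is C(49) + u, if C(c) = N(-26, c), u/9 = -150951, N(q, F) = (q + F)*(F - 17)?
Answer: -1357823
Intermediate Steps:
N(q, F) = (-17 + F)*(F + q) (N(q, F) = (F + q)*(-17 + F) = (-17 + F)*(F + q))
u = -1358559 (u = 9*(-150951) = -1358559)
C(c) = 442 + c² - 43*c (C(c) = c² - 17*c - 17*(-26) + c*(-26) = c² - 17*c + 442 - 26*c = 442 + c² - 43*c)
C(49) + u = (442 + 49² - 43*49) - 1358559 = (442 + 2401 - 2107) - 1358559 = 736 - 1358559 = -1357823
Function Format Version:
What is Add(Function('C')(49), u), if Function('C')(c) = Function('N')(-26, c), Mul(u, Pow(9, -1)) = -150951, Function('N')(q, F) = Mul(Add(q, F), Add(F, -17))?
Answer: -1357823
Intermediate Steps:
Function('N')(q, F) = Mul(Add(-17, F), Add(F, q)) (Function('N')(q, F) = Mul(Add(F, q), Add(-17, F)) = Mul(Add(-17, F), Add(F, q)))
u = -1358559 (u = Mul(9, -150951) = -1358559)
Function('C')(c) = Add(442, Pow(c, 2), Mul(-43, c)) (Function('C')(c) = Add(Pow(c, 2), Mul(-17, c), Mul(-17, -26), Mul(c, -26)) = Add(Pow(c, 2), Mul(-17, c), 442, Mul(-26, c)) = Add(442, Pow(c, 2), Mul(-43, c)))
Add(Function('C')(49), u) = Add(Add(442, Pow(49, 2), Mul(-43, 49)), -1358559) = Add(Add(442, 2401, -2107), -1358559) = Add(736, -1358559) = -1357823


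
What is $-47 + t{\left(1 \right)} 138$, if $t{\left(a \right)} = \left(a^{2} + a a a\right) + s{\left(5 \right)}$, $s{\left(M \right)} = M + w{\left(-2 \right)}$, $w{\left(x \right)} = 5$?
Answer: $1609$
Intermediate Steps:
$s{\left(M \right)} = 5 + M$ ($s{\left(M \right)} = M + 5 = 5 + M$)
$t{\left(a \right)} = 10 + a^{2} + a^{3}$ ($t{\left(a \right)} = \left(a^{2} + a a a\right) + \left(5 + 5\right) = \left(a^{2} + a^{2} a\right) + 10 = \left(a^{2} + a^{3}\right) + 10 = 10 + a^{2} + a^{3}$)
$-47 + t{\left(1 \right)} 138 = -47 + \left(10 + 1^{2} + 1^{3}\right) 138 = -47 + \left(10 + 1 + 1\right) 138 = -47 + 12 \cdot 138 = -47 + 1656 = 1609$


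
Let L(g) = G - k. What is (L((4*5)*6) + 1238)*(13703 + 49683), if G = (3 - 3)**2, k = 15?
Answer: 77521078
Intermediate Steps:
G = 0 (G = 0**2 = 0)
L(g) = -15 (L(g) = 0 - 1*15 = 0 - 15 = -15)
(L((4*5)*6) + 1238)*(13703 + 49683) = (-15 + 1238)*(13703 + 49683) = 1223*63386 = 77521078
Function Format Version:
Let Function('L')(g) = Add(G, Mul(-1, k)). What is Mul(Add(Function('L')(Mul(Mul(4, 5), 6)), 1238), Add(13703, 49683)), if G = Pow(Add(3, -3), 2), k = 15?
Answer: 77521078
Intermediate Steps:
G = 0 (G = Pow(0, 2) = 0)
Function('L')(g) = -15 (Function('L')(g) = Add(0, Mul(-1, 15)) = Add(0, -15) = -15)
Mul(Add(Function('L')(Mul(Mul(4, 5), 6)), 1238), Add(13703, 49683)) = Mul(Add(-15, 1238), Add(13703, 49683)) = Mul(1223, 63386) = 77521078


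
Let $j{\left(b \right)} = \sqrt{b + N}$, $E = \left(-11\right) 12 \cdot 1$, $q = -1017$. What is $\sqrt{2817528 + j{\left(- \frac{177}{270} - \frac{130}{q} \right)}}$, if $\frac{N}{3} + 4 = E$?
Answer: $\frac{\sqrt{32379313528800 + 3390 i \sqrt{4694841510}}}{3390} \approx 1678.5 + 0.0060207 i$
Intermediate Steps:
$E = -132$ ($E = \left(-132\right) 1 = -132$)
$N = -408$ ($N = -12 + 3 \left(-132\right) = -12 - 396 = -408$)
$j{\left(b \right)} = \sqrt{-408 + b}$ ($j{\left(b \right)} = \sqrt{b - 408} = \sqrt{-408 + b}$)
$\sqrt{2817528 + j{\left(- \frac{177}{270} - \frac{130}{q} \right)}} = \sqrt{2817528 + \sqrt{-408 - \left(- \frac{130}{1017} + \frac{59}{90}\right)}} = \sqrt{2817528 + \sqrt{-408 - \frac{1789}{3390}}} = \sqrt{2817528 + \sqrt{- \frac{1384909}{3390}}} = \sqrt{2817528 + \frac{i \sqrt{4694841510}}{3390}}$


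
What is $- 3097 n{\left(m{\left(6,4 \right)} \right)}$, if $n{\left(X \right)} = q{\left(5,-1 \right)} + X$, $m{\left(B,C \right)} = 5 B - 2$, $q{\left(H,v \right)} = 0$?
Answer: $-86716$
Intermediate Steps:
$m{\left(B,C \right)} = -2 + 5 B$
$n{\left(X \right)} = X$ ($n{\left(X \right)} = 0 + X = X$)
$- 3097 n{\left(m{\left(6,4 \right)} \right)} = - 3097 \left(-2 + 5 \cdot 6\right) = - 3097 \left(-2 + 30\right) = \left(-3097\right) 28 = -86716$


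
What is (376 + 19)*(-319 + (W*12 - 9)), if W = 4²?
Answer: -53720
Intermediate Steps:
W = 16
(376 + 19)*(-319 + (W*12 - 9)) = (376 + 19)*(-319 + (16*12 - 9)) = 395*(-319 + (192 - 9)) = 395*(-319 + 183) = 395*(-136) = -53720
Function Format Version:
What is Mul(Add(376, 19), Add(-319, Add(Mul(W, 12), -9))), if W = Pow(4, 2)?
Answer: -53720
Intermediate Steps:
W = 16
Mul(Add(376, 19), Add(-319, Add(Mul(W, 12), -9))) = Mul(Add(376, 19), Add(-319, Add(Mul(16, 12), -9))) = Mul(395, Add(-319, Add(192, -9))) = Mul(395, Add(-319, 183)) = Mul(395, -136) = -53720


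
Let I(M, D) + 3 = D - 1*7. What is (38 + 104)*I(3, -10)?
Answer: -2840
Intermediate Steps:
I(M, D) = -10 + D (I(M, D) = -3 + (D - 1*7) = -3 + (D - 7) = -3 + (-7 + D) = -10 + D)
(38 + 104)*I(3, -10) = (38 + 104)*(-10 - 10) = 142*(-20) = -2840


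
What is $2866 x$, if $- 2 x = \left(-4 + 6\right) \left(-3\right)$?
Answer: $8598$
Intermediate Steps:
$x = 3$ ($x = - \frac{\left(-4 + 6\right) \left(-3\right)}{2} = - \frac{2 \left(-3\right)}{2} = \left(- \frac{1}{2}\right) \left(-6\right) = 3$)
$2866 x = 2866 \cdot 3 = 8598$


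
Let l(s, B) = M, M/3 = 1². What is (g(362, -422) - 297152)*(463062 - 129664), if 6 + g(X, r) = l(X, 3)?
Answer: -99070882690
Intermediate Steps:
M = 3 (M = 3*1² = 3*1 = 3)
l(s, B) = 3
g(X, r) = -3 (g(X, r) = -6 + 3 = -3)
(g(362, -422) - 297152)*(463062 - 129664) = (-3 - 297152)*(463062 - 129664) = -297155*333398 = -99070882690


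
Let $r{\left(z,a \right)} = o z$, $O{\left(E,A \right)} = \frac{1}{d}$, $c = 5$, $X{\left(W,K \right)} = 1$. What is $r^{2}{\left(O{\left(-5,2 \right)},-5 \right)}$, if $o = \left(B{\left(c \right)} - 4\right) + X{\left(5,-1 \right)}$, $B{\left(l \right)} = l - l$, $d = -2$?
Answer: $\frac{9}{4} \approx 2.25$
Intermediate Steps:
$O{\left(E,A \right)} = - \frac{1}{2}$ ($O{\left(E,A \right)} = \frac{1}{-2} = - \frac{1}{2}$)
$B{\left(l \right)} = 0$
$o = -3$ ($o = \left(0 - 4\right) + 1 = -4 + 1 = -3$)
$r{\left(z,a \right)} = - 3 z$
$r^{2}{\left(O{\left(-5,2 \right)},-5 \right)} = \left(\left(-3\right) \left(- \frac{1}{2}\right)\right)^{2} = \left(\frac{3}{2}\right)^{2} = \frac{9}{4}$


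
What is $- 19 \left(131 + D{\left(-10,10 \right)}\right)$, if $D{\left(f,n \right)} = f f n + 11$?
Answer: $-21698$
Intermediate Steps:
$D{\left(f,n \right)} = 11 + n f^{2}$ ($D{\left(f,n \right)} = f^{2} n + 11 = n f^{2} + 11 = 11 + n f^{2}$)
$- 19 \left(131 + D{\left(-10,10 \right)}\right) = - 19 \left(131 + \left(11 + 10 \left(-10\right)^{2}\right)\right) = - 19 \left(131 + \left(11 + 10 \cdot 100\right)\right) = - 19 \left(131 + \left(11 + 1000\right)\right) = - 19 \left(131 + 1011\right) = \left(-19\right) 1142 = -21698$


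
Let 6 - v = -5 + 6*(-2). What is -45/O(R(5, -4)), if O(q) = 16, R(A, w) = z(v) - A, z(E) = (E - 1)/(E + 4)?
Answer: -45/16 ≈ -2.8125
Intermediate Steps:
v = 23 (v = 6 - (-5 + 6*(-2)) = 6 - (-5 - 12) = 6 - 1*(-17) = 6 + 17 = 23)
z(E) = (-1 + E)/(4 + E)
R(A, w) = 22/27 - A (R(A, w) = (-1 + 23)/(4 + 23) - A = 22/27 - A)
-45/O(R(5, -4)) = -45/16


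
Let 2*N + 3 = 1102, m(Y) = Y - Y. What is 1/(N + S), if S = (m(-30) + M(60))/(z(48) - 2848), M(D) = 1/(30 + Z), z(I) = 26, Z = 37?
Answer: 94537/51948081 ≈ 0.0018198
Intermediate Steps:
m(Y) = 0
N = 1099/2 (N = -3/2 + (½)*1102 = -3/2 + 551 = 1099/2 ≈ 549.50)
M(D) = 1/67 (M(D) = 1/(30 + 37) = 1/67)
S = -1/189074 (S = (0 + 1/67)/(26 - 2848) = (1/67)/(-2822) = (1/67)*(-1/2822) = -1/189074 ≈ -5.2889e-6)
1/(N + S) = 1/(1099/2 - 1/189074) = 1/(51948081/94537) = 94537/51948081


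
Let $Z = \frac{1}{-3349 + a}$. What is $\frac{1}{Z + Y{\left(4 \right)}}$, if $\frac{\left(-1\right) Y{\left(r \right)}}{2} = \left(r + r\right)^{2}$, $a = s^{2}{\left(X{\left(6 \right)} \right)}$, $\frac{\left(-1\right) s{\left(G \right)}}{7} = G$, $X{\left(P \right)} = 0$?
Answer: $- \frac{3349}{428673} \approx -0.0078125$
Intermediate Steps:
$s{\left(G \right)} = - 7 G$
$a = 0$ ($a = \left(\left(-7\right) 0\right)^{2} = 0^{2} = 0$)
$Y{\left(r \right)} = - 8 r^{2}$ ($Y{\left(r \right)} = - 2 \left(r + r\right)^{2} = - 2 \left(2 r\right)^{2} = - 2 \cdot 4 r^{2} = - 8 r^{2}$)
$Z = - \frac{1}{3349}$ ($Z = \frac{1}{-3349 + 0} = \frac{1}{-3349} = - \frac{1}{3349} \approx -0.0002986$)
$\frac{1}{Z + Y{\left(4 \right)}} = \frac{1}{- \frac{1}{3349} - 8 \cdot 4^{2}} = \frac{1}{- \frac{1}{3349} - 128} = \frac{1}{- \frac{428673}{3349}} = - \frac{3349}{428673}$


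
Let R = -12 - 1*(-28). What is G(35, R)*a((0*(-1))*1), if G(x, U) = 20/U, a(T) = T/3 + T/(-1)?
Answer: 0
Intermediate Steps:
R = 16 (R = -12 + 28 = 16)
a(T) = -2*T/3 (a(T) = T*(1/3) + T*(-1) = T/3 - T = -2*T/3)
G(35, R)*a((0*(-1))*1) = (20/16)*(-2*0*(-1)/3) = (20*(1/16))*(-0) = 5*(-2/3*0)/4 = (5/4)*0 = 0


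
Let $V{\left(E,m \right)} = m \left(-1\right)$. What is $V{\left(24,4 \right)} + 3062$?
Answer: $3058$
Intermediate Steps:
$V{\left(E,m \right)} = - m$
$V{\left(24,4 \right)} + 3062 = \left(-1\right) 4 + 3062 = -4 + 3062 = 3058$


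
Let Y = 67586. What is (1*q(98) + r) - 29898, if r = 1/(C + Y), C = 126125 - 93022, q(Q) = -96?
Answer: -3020065865/100689 ≈ -29994.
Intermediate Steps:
C = 33103
r = 1/100689 (r = 1/(33103 + 67586) = 1/100689 ≈ 9.9316e-6)
(1*q(98) + r) - 29898 = (1*(-96) + 1/100689) - 29898 = (-96 + 1/100689) - 29898 = -9666143/100689 - 29898 = -3020065865/100689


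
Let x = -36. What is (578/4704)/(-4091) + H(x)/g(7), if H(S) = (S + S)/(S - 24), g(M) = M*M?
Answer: 168109/6872880 ≈ 0.024460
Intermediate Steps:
g(M) = M²
H(S) = 2*S/(-24 + S) (H(S) = (2*S)/(-24 + S) = 2*S/(-24 + S))
(578/4704)/(-4091) + H(x)/g(7) = (578/4704)/(-4091) + (2*(-36)/(-24 - 36))/(7²) = (578*(1/4704))*(-1/4091) + (2*(-36)/(-60))/49 = (289/2352)*(-1/4091) + (2*(-36)*(-1/60))*(1/49) = -289/9622032 + (6/5)*(1/49) = -289/9622032 + 6/245 = 168109/6872880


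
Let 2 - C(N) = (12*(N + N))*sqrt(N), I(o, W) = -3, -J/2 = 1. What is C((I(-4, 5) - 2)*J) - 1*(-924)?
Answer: 926 - 240*sqrt(10) ≈ 167.05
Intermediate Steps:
J = -2 (J = -2*1 = -2)
C(N) = 2 - 24*N**(3/2) (C(N) = 2 - 12*(N + N)*sqrt(N) = 2 - 12*(2*N)*sqrt(N) = 2 - 24*N*sqrt(N) = 2 - 24*N**(3/2))
C((I(-4, 5) - 2)*J) - 1*(-924) = (2 - 24*10*sqrt(10)) - 1*(-924) = (2 - 24*10*sqrt(10)) + 924 = (2 - 240*sqrt(10)) + 924 = 926 - 240*sqrt(10)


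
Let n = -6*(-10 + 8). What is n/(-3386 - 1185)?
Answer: -12/4571 ≈ -0.0026252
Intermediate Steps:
n = 12 (n = -6*(-2) = 12)
n/(-3386 - 1185) = 12/(-3386 - 1185) = 12/(-4571) = 12*(-1/4571) = -12/4571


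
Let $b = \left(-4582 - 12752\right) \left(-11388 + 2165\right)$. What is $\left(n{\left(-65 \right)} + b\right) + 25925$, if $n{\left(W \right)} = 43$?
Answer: $159897450$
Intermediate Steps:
$b = 159871482$ ($b = \left(-17334\right) \left(-9223\right) = 159871482$)
$\left(n{\left(-65 \right)} + b\right) + 25925 = \left(43 + 159871482\right) + 25925 = 159871525 + 25925 = 159897450$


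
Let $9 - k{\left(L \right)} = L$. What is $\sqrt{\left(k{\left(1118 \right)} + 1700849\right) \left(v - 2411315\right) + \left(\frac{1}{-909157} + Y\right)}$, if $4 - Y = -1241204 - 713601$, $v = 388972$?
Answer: $\frac{2 i \sqrt{710321314087769486232574}}{909157} \approx 1.854 \cdot 10^{6} i$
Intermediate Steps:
$k{\left(L \right)} = 9 - L$
$Y = 1954809$ ($Y = 4 - \left(-1241204 - 713601\right) = 4 - -1954805 = 4 + 1954805 = 1954809$)
$\sqrt{\left(k{\left(1118 \right)} + 1700849\right) \left(v - 2411315\right) + \left(\frac{1}{-909157} + Y\right)} = \sqrt{\left(\left(9 - 1118\right) + 1700849\right) \left(388972 - 2411315\right) + \left(\frac{1}{-909157} + 1954809\right)} = \sqrt{\left(\left(9 - 1118\right) + 1700849\right) \left(-2022343\right) + \left(- \frac{1}{909157} + 1954809\right)} = \sqrt{\left(-1109 + 1700849\right) \left(-2022343\right) + \frac{1777228286012}{909157}} = \sqrt{1699740 \left(-2022343\right) + \frac{1777228286012}{909157}} = \sqrt{-3437457290820 + \frac{1777228286012}{909157}} = \sqrt{- \frac{3125186580921752728}{909157}} = \frac{2 i \sqrt{710321314087769486232574}}{909157}$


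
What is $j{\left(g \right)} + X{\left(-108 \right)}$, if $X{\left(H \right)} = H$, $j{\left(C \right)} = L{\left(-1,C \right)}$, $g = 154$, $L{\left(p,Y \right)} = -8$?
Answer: $-116$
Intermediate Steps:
$j{\left(C \right)} = -8$
$j{\left(g \right)} + X{\left(-108 \right)} = -8 - 108 = -116$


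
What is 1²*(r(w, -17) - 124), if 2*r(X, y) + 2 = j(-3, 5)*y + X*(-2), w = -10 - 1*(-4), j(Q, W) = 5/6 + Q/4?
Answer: -2873/24 ≈ -119.71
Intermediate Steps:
j(Q, W) = ⅚ + Q/4 (j(Q, W) = 5*(⅙) + Q*(¼) = ⅚ + Q/4)
w = -6 (w = -10 + 4 = -6)
r(X, y) = -1 - X + y/24 (r(X, y) = -1 + ((⅚ + (¼)*(-3))*y + X*(-2))/2 = -1 + ((⅚ - ¾)*y - 2*X)/2 = -1 + (y/12 - 2*X)/2 = -1 + (-2*X + y/12)/2 = -1 + (-X + y/24) = -1 - X + y/24)
1²*(r(w, -17) - 124) = 1²*((-1 - 1*(-6) + (1/24)*(-17)) - 124) = 1*((-1 + 6 - 17/24) - 124) = 1*(103/24 - 124) = 1*(-2873/24) = -2873/24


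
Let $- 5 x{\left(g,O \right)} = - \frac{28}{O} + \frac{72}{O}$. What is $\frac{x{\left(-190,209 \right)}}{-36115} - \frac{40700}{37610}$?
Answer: $- \frac{13963849706}{12903708925} \approx -1.0822$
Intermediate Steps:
$x{\left(g,O \right)} = - \frac{44}{5 O}$ ($x{\left(g,O \right)} = - \frac{- \frac{28}{O} + \frac{72}{O}}{5} = - \frac{44 \frac{1}{O}}{5} = - \frac{44}{5 O}$)
$\frac{x{\left(-190,209 \right)}}{-36115} - \frac{40700}{37610} = \frac{\left(- \frac{44}{5}\right) \frac{1}{209}}{-36115} - \frac{40700}{37610} = \left(- \frac{44}{5}\right) \frac{1}{209} \left(- \frac{1}{36115}\right) - \frac{4070}{3761} = \left(- \frac{4}{95}\right) \left(- \frac{1}{36115}\right) - \frac{4070}{3761} = \frac{4}{3430925} - \frac{4070}{3761} = - \frac{13963849706}{12903708925}$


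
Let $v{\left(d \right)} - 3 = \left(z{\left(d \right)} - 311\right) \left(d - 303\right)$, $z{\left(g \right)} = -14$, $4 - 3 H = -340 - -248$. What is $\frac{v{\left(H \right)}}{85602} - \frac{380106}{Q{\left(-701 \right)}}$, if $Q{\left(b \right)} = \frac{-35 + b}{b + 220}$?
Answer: $- \frac{3912658309541}{15750768} \approx -2.4841 \cdot 10^{5}$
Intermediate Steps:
$H = 32$ ($H = \frac{4}{3} - \frac{-340 - -248}{3} = \frac{4}{3} - \frac{-340 + 248}{3} = \frac{4}{3} - - \frac{92}{3} = \frac{4}{3} + \frac{92}{3} = 32$)
$v{\left(d \right)} = 98478 - 325 d$ ($v{\left(d \right)} = 3 + \left(-14 - 311\right) \left(d - 303\right) = 3 - 325 \left(-303 + d\right) = 3 - \left(-98475 + 325 d\right) = 98478 - 325 d$)
$Q{\left(b \right)} = \frac{-35 + b}{220 + b}$
$\frac{v{\left(H \right)}}{85602} - \frac{380106}{Q{\left(-701 \right)}} = \frac{98478 - 10400}{85602} - \frac{380106}{\frac{1}{220 - 701} \left(-35 - 701\right)} = \left(98478 - 10400\right) \frac{1}{85602} - \frac{380106}{\frac{1}{-481} \left(-736\right)} = 88078 \cdot \frac{1}{85602} - \frac{380106}{\left(- \frac{1}{481}\right) \left(-736\right)} = \frac{44039}{42801} - \frac{380106}{\frac{736}{481}} = \frac{44039}{42801} - \frac{91415493}{368} = - \frac{3912658309541}{15750768}$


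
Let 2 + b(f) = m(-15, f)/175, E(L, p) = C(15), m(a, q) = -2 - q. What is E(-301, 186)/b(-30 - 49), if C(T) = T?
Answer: -125/13 ≈ -9.6154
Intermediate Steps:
E(L, p) = 15
b(f) = -352/175 - f/175 (b(f) = -2 + (-2 - f)/175 = -2 + (-2 - f)*(1/175) = -2 + (-2/175 - f/175) = -352/175 - f/175)
E(-301, 186)/b(-30 - 49) = 15/(-352/175 - (-30 - 49)/175) = 15/(-352/175 - 1/175*(-79)) = 15/(-352/175 + 79/175) = 15/(-39/25) = 15*(-25/39) = -125/13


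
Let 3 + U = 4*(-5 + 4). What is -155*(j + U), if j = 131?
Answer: -19220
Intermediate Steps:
U = -7 (U = -3 + 4*(-5 + 4) = -3 + 4*(-1) = -3 - 4 = -7)
-155*(j + U) = -155*(131 - 7) = -155*124 = -19220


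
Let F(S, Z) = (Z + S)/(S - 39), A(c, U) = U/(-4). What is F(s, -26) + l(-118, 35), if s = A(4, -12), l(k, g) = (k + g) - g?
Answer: -4225/36 ≈ -117.36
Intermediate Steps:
l(k, g) = k (l(k, g) = (g + k) - g = k)
A(c, U) = -U/4 (A(c, U) = U*(-¼) = -U/4)
s = 3 (s = -¼*(-12) = 3)
F(S, Z) = (S + Z)/(-39 + S)
F(s, -26) + l(-118, 35) = (3 - 26)/(-39 + 3) - 118 = -23/(-36) - 118 = -1/36*(-23) - 118 = 23/36 - 118 = -4225/36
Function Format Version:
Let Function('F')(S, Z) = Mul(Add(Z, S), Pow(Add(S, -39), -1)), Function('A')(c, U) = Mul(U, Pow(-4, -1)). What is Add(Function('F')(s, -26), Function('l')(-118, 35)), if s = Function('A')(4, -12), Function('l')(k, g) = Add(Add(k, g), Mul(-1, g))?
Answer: Rational(-4225, 36) ≈ -117.36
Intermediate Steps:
Function('l')(k, g) = k (Function('l')(k, g) = Add(Add(g, k), Mul(-1, g)) = k)
Function('A')(c, U) = Mul(Rational(-1, 4), U) (Function('A')(c, U) = Mul(U, Rational(-1, 4)) = Mul(Rational(-1, 4), U))
s = 3 (s = Mul(Rational(-1, 4), -12) = 3)
Function('F')(S, Z) = Mul(Pow(Add(-39, S), -1), Add(S, Z)) (Function('F')(S, Z) = Mul(Add(S, Z), Pow(Add(-39, S), -1)) = Mul(Pow(Add(-39, S), -1), Add(S, Z)))
Add(Function('F')(s, -26), Function('l')(-118, 35)) = Add(Mul(Pow(Add(-39, 3), -1), Add(3, -26)), -118) = Add(Mul(Pow(-36, -1), -23), -118) = Add(Mul(Rational(-1, 36), -23), -118) = Add(Rational(23, 36), -118) = Rational(-4225, 36)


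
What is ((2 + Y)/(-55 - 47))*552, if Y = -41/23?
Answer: -20/17 ≈ -1.1765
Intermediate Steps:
Y = -41/23 (Y = -41*1/23 = -41/23 ≈ -1.7826)
((2 + Y)/(-55 - 47))*552 = ((2 - 41/23)/(-55 - 47))*552 = ((5/23)/(-102))*552 = ((5/23)*(-1/102))*552 = -5/2346*552 = -20/17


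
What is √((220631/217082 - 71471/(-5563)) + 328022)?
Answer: √478395488653059093894482/1207627166 ≈ 572.74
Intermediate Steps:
√((220631/217082 - 71471/(-5563)) + 328022) = √((220631*(1/217082) - 71471*(-1/5563)) + 328022) = √((220631/217082 + 71471/5563) + 328022) = √(16742437875/1207627166 + 328022) = √(396145020683527/1207627166) = √478395488653059093894482/1207627166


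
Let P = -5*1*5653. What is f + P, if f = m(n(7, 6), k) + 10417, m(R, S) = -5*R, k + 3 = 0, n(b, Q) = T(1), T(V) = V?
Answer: -17853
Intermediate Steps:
n(b, Q) = 1
P = -28265 (P = -5*5653 = -28265)
k = -3 (k = -3 + 0 = -3)
f = 10412 (f = -5*1 + 10417 = -5 + 10417 = 10412)
f + P = 10412 - 28265 = -17853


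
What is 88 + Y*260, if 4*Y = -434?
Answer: -28122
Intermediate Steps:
Y = -217/2 (Y = (¼)*(-434) = -217/2 ≈ -108.50)
88 + Y*260 = 88 - 217/2*260 = 88 - 28210 = -28122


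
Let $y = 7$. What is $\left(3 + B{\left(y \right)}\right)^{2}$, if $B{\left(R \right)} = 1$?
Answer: $16$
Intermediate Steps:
$\left(3 + B{\left(y \right)}\right)^{2} = \left(3 + 1\right)^{2} = 4^{2} = 16$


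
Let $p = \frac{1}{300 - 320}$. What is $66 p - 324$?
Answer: $- \frac{3273}{10} \approx -327.3$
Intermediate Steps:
$p = - \frac{1}{20}$ ($p = \frac{1}{-20} = - \frac{1}{20} \approx -0.05$)
$66 p - 324 = 66 \left(- \frac{1}{20}\right) - 324 = - \frac{33}{10} - 324 = - \frac{3273}{10}$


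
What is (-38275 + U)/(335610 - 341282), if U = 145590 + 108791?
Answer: -108053/2836 ≈ -38.100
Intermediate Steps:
U = 254381
(-38275 + U)/(335610 - 341282) = (-38275 + 254381)/(335610 - 341282) = 216106/(-5672) = 216106*(-1/5672) = -108053/2836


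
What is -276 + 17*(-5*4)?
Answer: -616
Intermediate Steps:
-276 + 17*(-5*4) = -276 + 17*(-20) = -276 - 340 = -616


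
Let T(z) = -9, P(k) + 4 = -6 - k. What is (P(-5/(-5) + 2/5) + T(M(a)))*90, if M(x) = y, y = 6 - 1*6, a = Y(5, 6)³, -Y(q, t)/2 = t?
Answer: -1836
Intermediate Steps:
Y(q, t) = -2*t
a = -1728 (a = (-2*6)³ = (-12)³ = -1728)
y = 0 (y = 6 - 6 = 0)
M(x) = 0
P(k) = -10 - k (P(k) = -4 + (-6 - k) = -10 - k)
(P(-5/(-5) + 2/5) + T(M(a)))*90 = ((-10 - (-5/(-5) + 2/5)) - 9)*90 = ((-10 - (-5*(-⅕) + 2*(⅕))) - 9)*90 = ((-10 - (1 + ⅖)) - 9)*90 = ((-10 - 1*7/5) - 9)*90 = ((-10 - 7/5) - 9)*90 = (-57/5 - 9)*90 = -102/5*90 = -1836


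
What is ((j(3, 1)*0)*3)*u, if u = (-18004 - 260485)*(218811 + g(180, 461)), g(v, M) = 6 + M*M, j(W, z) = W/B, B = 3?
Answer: 0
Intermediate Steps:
j(W, z) = W/3
g(v, M) = 6 + M**2
u = -120122888282 (u = (-18004 - 260485)*(218811 + (6 + 461**2)) = -278489*(218811 + (6 + 212521)) = -278489*(218811 + 212527) = -278489*431338 = -120122888282)
((j(3, 1)*0)*3)*u = ((((1/3)*3)*0)*3)*(-120122888282) = ((1*0)*3)*(-120122888282) = (0*3)*(-120122888282) = 0*(-120122888282) = 0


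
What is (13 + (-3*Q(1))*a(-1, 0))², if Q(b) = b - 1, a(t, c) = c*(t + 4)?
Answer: 169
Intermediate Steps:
a(t, c) = c*(4 + t)
Q(b) = -1 + b
(13 + (-3*Q(1))*a(-1, 0))² = (13 + (-3*(-1 + 1))*(0*(4 - 1)))² = (13 + (-3*0)*(0*3))² = (13 + 0*0)² = (13 + 0)² = 13² = 169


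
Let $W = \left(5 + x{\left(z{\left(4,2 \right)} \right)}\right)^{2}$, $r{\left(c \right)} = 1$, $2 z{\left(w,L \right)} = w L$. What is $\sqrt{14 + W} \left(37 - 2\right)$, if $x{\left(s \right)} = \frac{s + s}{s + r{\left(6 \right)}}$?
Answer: $7 \sqrt{1439} \approx 265.54$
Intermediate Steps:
$z{\left(w,L \right)} = \frac{L w}{2}$ ($z{\left(w,L \right)} = \frac{w L}{2} = \frac{L w}{2}$)
$x{\left(s \right)} = \frac{2 s}{1 + s}$ ($x{\left(s \right)} = \frac{s + s}{s + 1} = \frac{2 s}{1 + s}$)
$W = \frac{1089}{25}$ ($W = \left(5 + \frac{2 \cdot \frac{1}{2} \cdot 2 \cdot 4}{1 + \frac{1}{2} \cdot 2 \cdot 4}\right)^{2} = \left(5 + 2 \cdot 4 \frac{1}{1 + 4}\right)^{2} = \left(5 + 2 \cdot 4 \cdot \frac{1}{5}\right)^{2} = \left(5 + \frac{8}{5}\right)^{2} = \left(\frac{33}{5}\right)^{2} = \frac{1089}{25} \approx 43.56$)
$\sqrt{14 + W} \left(37 - 2\right) = \sqrt{14 + \frac{1089}{25}} \left(37 - 2\right) = \sqrt{\frac{1439}{25}} \cdot 35 = \frac{\sqrt{1439}}{5} \cdot 35 = 7 \sqrt{1439}$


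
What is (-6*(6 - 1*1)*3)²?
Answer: 8100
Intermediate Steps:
(-6*(6 - 1*1)*3)² = (-6*(6 - 1)*3)² = (-6*5*3)² = (-30*3)² = (-90)² = 8100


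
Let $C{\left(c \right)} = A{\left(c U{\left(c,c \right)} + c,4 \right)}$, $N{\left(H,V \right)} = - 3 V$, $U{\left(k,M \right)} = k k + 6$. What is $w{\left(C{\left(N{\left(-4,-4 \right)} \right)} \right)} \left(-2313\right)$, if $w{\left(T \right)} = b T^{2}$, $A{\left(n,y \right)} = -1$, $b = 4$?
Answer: $-9252$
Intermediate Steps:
$U{\left(k,M \right)} = 6 + k^{2}$ ($U{\left(k,M \right)} = k^{2} + 6 = 6 + k^{2}$)
$C{\left(c \right)} = -1$
$w{\left(T \right)} = 4 T^{2}$
$w{\left(C{\left(N{\left(-4,-4 \right)} \right)} \right)} \left(-2313\right) = 4 \left(-1\right)^{2} \left(-2313\right) = 4 \cdot 1 \left(-2313\right) = 4 \left(-2313\right) = -9252$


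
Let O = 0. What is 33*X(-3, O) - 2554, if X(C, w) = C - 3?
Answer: -2752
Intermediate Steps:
X(C, w) = -3 + C
33*X(-3, O) - 2554 = 33*(-3 - 3) - 2554 = 33*(-6) - 2554 = -198 - 2554 = -2752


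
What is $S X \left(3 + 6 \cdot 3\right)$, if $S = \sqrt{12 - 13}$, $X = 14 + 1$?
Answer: $315 i \approx 315.0 i$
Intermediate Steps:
$X = 15$
$S = i$ ($S = \sqrt{-1} = i \approx 1.0 i$)
$S X \left(3 + 6 \cdot 3\right) = i 15 \left(3 + 6 \cdot 3\right) = 15 i \left(3 + 18\right) = 15 i 21 = 315 i$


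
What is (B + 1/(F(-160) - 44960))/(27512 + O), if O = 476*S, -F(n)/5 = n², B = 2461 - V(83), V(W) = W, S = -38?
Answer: 411298879/1629975040 ≈ 0.25233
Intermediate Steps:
B = 2378 (B = 2461 - 1*83 = 2461 - 83 = 2378)
F(n) = -5*n²
O = -18088 (O = 476*(-38) = -18088)
(B + 1/(F(-160) - 44960))/(27512 + O) = (2378 + 1/(-5*(-160)² - 44960))/(27512 - 18088) = (2378 + 1/(-5*25600 - 44960))/9424 = (2378 + 1/(-128000 - 44960))*(1/9424) = (2378 + 1/(-172960))*(1/9424) = (2378 - 1/172960)*(1/9424) = (411298879/172960)*(1/9424) = 411298879/1629975040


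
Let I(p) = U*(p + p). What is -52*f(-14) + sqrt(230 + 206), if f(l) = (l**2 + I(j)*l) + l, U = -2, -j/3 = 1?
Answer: -728 + 2*sqrt(109) ≈ -707.12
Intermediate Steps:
j = -3 (j = -3*1 = -3)
I(p) = -4*p (I(p) = -2*(p + p) = -4*p)
f(l) = l**2 + 13*l (f(l) = (l**2 + (-4*(-3))*l) + l = (l**2 + 12*l) + l = l**2 + 13*l)
-52*f(-14) + sqrt(230 + 206) = -(-728)*(13 - 14) + sqrt(230 + 206) = -(-728)*(-1) + sqrt(436) = -52*14 + 2*sqrt(109) = -728 + 2*sqrt(109)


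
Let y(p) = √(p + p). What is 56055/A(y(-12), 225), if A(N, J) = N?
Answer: -18685*I*√6/4 ≈ -11442.0*I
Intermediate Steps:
y(p) = √2*√p (y(p) = √(2*p) = √2*√p)
56055/A(y(-12), 225) = 56055/((√2*√(-12))) = 56055/((√2*(2*I*√3))) = 56055/((2*I*√6)) = 56055*(-I*√6/12) = -18685*I*√6/4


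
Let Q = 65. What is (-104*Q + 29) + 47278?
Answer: 40547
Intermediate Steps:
(-104*Q + 29) + 47278 = (-104*65 + 29) + 47278 = (-6760 + 29) + 47278 = -6731 + 47278 = 40547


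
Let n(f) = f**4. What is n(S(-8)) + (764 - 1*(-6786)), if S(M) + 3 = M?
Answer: 22191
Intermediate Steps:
S(M) = -3 + M
n(S(-8)) + (764 - 1*(-6786)) = (-3 - 8)**4 + (764 - 1*(-6786)) = (-11)**4 + (764 + 6786) = 14641 + 7550 = 22191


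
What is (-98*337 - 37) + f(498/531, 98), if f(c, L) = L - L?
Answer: -33063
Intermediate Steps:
f(c, L) = 0
(-98*337 - 37) + f(498/531, 98) = (-98*337 - 37) + 0 = (-33026 - 37) + 0 = -33063 + 0 = -33063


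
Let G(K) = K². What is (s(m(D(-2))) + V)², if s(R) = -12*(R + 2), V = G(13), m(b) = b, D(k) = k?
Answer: 28561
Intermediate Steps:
V = 169 (V = 13² = 169)
s(R) = -24 - 12*R (s(R) = -12*(2 + R) = -24 - 12*R)
(s(m(D(-2))) + V)² = ((-24 - 12*(-2)) + 169)² = ((-24 + 24) + 169)² = (0 + 169)² = 169² = 28561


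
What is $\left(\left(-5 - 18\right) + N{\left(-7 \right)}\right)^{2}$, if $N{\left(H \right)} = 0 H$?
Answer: $529$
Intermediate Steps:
$N{\left(H \right)} = 0$
$\left(\left(-5 - 18\right) + N{\left(-7 \right)}\right)^{2} = \left(\left(-5 - 18\right) + 0\right)^{2} = \left(-23 + 0\right)^{2} = \left(-23\right)^{2} = 529$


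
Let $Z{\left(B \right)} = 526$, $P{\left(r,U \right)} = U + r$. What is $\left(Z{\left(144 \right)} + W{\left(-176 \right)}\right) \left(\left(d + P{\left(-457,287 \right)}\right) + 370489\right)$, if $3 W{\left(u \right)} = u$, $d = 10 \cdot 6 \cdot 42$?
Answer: $\frac{522720278}{3} \approx 1.7424 \cdot 10^{8}$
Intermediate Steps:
$d = 2520$ ($d = 60 \cdot 42 = 2520$)
$W{\left(u \right)} = \frac{u}{3}$
$\left(Z{\left(144 \right)} + W{\left(-176 \right)}\right) \left(\left(d + P{\left(-457,287 \right)}\right) + 370489\right) = \left(526 + \frac{1}{3} \left(-176\right)\right) \left(\left(2520 + \left(287 - 457\right)\right) + 370489\right) = \left(526 - \frac{176}{3}\right) \left(\left(2520 - 170\right) + 370489\right) = \frac{1402 \left(2350 + 370489\right)}{3} = \frac{1402}{3} \cdot 372839 = \frac{522720278}{3}$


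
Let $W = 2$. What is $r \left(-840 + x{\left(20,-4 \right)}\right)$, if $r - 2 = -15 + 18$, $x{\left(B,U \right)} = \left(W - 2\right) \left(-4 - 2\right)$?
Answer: $-4200$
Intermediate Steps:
$x{\left(B,U \right)} = 0$ ($x{\left(B,U \right)} = \left(2 - 2\right) \left(-4 - 2\right) = 0 \left(-4 - 2\right) = 0 \left(-6\right) = 0$)
$r = 5$ ($r = 2 + \left(-15 + 18\right) = 2 + 3 = 5$)
$r \left(-840 + x{\left(20,-4 \right)}\right) = 5 \left(-840 + 0\right) = 5 \left(-840\right) = -4200$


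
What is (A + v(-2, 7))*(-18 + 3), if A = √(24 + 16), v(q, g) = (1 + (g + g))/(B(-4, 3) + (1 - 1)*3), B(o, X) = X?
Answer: -75 - 30*√10 ≈ -169.87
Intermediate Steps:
v(q, g) = ⅓ + 2*g/3 (v(q, g) = (1 + (g + g))/(3 + (1 - 1)*3) = (1 + 2*g)/(3 + 0*3) = (1 + 2*g)/(3 + 0) = (1 + 2*g)/3 = (1 + 2*g)*(⅓) = ⅓ + 2*g/3)
A = 2*√10 (A = √40 = 2*√10 ≈ 6.3246)
(A + v(-2, 7))*(-18 + 3) = (2*√10 + (⅓ + (⅔)*7))*(-18 + 3) = (2*√10 + (⅓ + 14/3))*(-15) = (2*√10 + 5)*(-15) = (5 + 2*√10)*(-15) = -75 - 30*√10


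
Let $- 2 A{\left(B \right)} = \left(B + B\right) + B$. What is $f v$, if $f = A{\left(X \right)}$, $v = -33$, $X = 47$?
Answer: $\frac{4653}{2} \approx 2326.5$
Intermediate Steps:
$A{\left(B \right)} = - \frac{3 B}{2}$ ($A{\left(B \right)} = - \frac{\left(B + B\right) + B}{2} = - \frac{2 B + B}{2} = - \frac{3 B}{2}$)
$f = - \frac{141}{2}$ ($f = \left(- \frac{3}{2}\right) 47 = - \frac{141}{2} \approx -70.5$)
$f v = \left(- \frac{141}{2}\right) \left(-33\right) = \frac{4653}{2}$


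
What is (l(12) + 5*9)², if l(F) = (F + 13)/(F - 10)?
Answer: 13225/4 ≈ 3306.3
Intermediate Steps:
l(F) = (13 + F)/(-10 + F)
(l(12) + 5*9)² = ((13 + 12)/(-10 + 12) + 5*9)² = (25/2 + 45)² = (115/2)² = 13225/4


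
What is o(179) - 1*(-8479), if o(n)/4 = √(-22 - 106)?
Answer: 8479 + 32*I*√2 ≈ 8479.0 + 45.255*I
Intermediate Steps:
o(n) = 32*I*√2 (o(n) = 4*√(-22 - 106) = 4*√(-128) = 4*(8*I*√2) = 32*I*√2)
o(179) - 1*(-8479) = 32*I*√2 - 1*(-8479) = 32*I*√2 + 8479 = 8479 + 32*I*√2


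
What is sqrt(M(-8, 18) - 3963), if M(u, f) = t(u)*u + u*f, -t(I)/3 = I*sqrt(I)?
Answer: sqrt(-4107 - 384*I*sqrt(2)) ≈ 4.2278 - 64.225*I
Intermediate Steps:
t(I) = -3*I**(3/2) (t(I) = -3*I*sqrt(I) = -3*I**(3/2))
M(u, f) = -3*u**(5/2) + f*u (M(u, f) = (-3*u**(3/2))*u + u*f = -3*u**(5/2) + f*u)
sqrt(M(-8, 18) - 3963) = sqrt(-8*(18 - (-48)*I*sqrt(2)) - 3963) = sqrt(-8*(18 + 48*I*sqrt(2)) - 3963) = sqrt((-144 - 384*I*sqrt(2)) - 3963) = sqrt(-4107 - 384*I*sqrt(2))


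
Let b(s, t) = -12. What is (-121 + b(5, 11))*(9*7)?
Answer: -8379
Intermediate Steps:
(-121 + b(5, 11))*(9*7) = (-121 - 12)*(9*7) = -133*63 = -8379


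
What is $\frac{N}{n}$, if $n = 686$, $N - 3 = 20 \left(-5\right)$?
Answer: $- \frac{97}{686} \approx -0.1414$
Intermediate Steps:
$N = -97$ ($N = 3 + 20 \left(-5\right) = 3 - 100 = -97$)
$\frac{N}{n} = - \frac{97}{686}$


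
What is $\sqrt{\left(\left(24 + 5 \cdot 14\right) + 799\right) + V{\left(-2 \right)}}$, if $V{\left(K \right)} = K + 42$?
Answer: $\sqrt{933} \approx 30.545$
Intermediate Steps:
$V{\left(K \right)} = 42 + K$
$\sqrt{\left(\left(24 + 5 \cdot 14\right) + 799\right) + V{\left(-2 \right)}} = \sqrt{\left(\left(24 + 5 \cdot 14\right) + 799\right) + \left(42 - 2\right)} = \sqrt{\left(\left(24 + 70\right) + 799\right) + 40} = \sqrt{\left(94 + 799\right) + 40} = \sqrt{893 + 40} = \sqrt{933}$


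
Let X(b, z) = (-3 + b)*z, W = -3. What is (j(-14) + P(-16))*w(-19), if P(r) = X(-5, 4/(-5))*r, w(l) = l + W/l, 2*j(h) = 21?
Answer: 164501/95 ≈ 1731.6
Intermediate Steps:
j(h) = 21/2 (j(h) = (1/2)*21 = 21/2)
X(b, z) = z*(-3 + b)
w(l) = l - 3/l
P(r) = 32*r/5 (P(r) = ((4/(-5))*(-3 - 5))*r = ((4*(-1/5))*(-8))*r = (-4/5*(-8))*r = 32*r/5)
(j(-14) + P(-16))*w(-19) = (21/2 + (32/5)*(-16))*(-19 - 3/(-19)) = (21/2 - 512/5)*(-19 - 3*(-1/19)) = -919*(-19 + 3/19)/10 = -919/10*(-358/19) = 164501/95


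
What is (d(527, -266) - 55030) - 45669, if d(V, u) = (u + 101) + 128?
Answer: -100736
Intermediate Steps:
d(V, u) = 229 + u (d(V, u) = (101 + u) + 128 = 229 + u)
(d(527, -266) - 55030) - 45669 = ((229 - 266) - 55030) - 45669 = (-37 - 55030) - 45669 = -55067 - 45669 = -100736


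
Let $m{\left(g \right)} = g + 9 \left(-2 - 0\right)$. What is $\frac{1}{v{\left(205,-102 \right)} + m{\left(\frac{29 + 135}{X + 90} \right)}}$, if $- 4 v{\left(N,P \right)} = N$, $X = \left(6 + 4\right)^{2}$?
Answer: $- \frac{380}{25987} \approx -0.014623$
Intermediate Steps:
$X = 100$ ($X = 10^{2} = 100$)
$v{\left(N,P \right)} = - \frac{N}{4}$
$m{\left(g \right)} = -18 + g$ ($m{\left(g \right)} = g + 9 \left(-2 + 0\right) = g + 9 \left(-2\right) = g - 18 = -18 + g$)
$\frac{1}{v{\left(205,-102 \right)} + m{\left(\frac{29 + 135}{X + 90} \right)}} = \frac{1}{\left(- \frac{1}{4}\right) 205 - \left(18 - \frac{29 + 135}{100 + 90}\right)} = \frac{1}{- \frac{205}{4} - \left(18 - \frac{164}{190}\right)} = \frac{1}{- \frac{205}{4} + \left(-18 + 164 \cdot \frac{1}{190}\right)} = \frac{1}{- \frac{205}{4} + \left(-18 + \frac{82}{95}\right)} = \frac{1}{- \frac{205}{4} - \frac{1628}{95}} = \frac{1}{- \frac{25987}{380}} = - \frac{380}{25987}$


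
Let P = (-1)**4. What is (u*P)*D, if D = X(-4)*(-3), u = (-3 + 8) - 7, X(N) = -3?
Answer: -18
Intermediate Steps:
P = 1
u = -2 (u = 5 - 7 = -2)
D = 9 (D = -3*(-3) = 9)
(u*P)*D = -2*1*9 = -2*9 = -18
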